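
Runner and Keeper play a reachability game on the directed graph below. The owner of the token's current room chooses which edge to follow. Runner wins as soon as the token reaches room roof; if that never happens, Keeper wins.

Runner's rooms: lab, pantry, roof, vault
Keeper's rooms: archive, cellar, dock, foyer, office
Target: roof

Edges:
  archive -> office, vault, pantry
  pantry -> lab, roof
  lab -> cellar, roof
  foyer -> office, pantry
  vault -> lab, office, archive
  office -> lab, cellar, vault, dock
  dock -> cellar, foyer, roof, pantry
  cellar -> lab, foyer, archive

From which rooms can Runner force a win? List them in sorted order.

A0 = {roof}
A1: add {lab, pantry} — lab (Runner) has lab→roof; pantry (Runner) has pantry→roof.
A2: add {vault} — vault (Runner) has vault→lab.
A3 = A2; e.g. office (Keeper) can still go to cellar. Fixed point.
Runner's winning region = {lab, pantry, roof, vault}.

lab, pantry, roof, vault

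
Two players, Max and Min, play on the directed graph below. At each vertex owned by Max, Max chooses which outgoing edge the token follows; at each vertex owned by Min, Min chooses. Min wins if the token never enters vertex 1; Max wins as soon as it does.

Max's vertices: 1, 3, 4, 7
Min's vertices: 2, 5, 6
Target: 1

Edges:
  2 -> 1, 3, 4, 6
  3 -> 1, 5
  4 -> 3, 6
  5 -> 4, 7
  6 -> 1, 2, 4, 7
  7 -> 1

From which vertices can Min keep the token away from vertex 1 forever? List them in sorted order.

2, 6

A0 = {1}
A1: add {3, 7} — 3 (Max) has 3→1; 7 (Max) has 7→1.
A2: add {4} — 4 (Max) has 4→3.
A3: add {5} — 5 (Min): all of {4, 7} already in.
A4 = A3; e.g. 2 (Min) can still go to 6. Fixed point.
Max's attractor = {1, 3, 4, 5, 7}; Min avoids the target exactly from the complement.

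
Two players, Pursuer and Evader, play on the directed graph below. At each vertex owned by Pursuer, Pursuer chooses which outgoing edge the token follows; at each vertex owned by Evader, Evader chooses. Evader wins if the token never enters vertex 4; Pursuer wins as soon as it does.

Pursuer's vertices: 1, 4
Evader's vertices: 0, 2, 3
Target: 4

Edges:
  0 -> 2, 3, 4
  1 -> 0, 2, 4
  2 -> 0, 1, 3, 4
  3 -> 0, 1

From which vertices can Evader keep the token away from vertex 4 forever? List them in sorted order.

0, 2, 3

A0 = {4}
A1: add {1} — 1 (Pursuer) has 1→4.
A2 = A1; e.g. 0 (Evader) can still go to 2. Fixed point.
Pursuer's attractor = {1, 4}; Evader avoids the target exactly from the complement.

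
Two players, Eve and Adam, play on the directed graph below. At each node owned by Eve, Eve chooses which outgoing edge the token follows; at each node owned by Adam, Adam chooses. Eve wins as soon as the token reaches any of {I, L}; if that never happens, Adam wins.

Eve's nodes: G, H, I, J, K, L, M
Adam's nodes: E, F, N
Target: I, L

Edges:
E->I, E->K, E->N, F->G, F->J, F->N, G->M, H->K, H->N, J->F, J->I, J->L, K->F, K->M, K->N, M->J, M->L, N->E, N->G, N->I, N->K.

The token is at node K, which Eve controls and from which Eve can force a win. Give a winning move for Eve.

M

A0 = {I, L}
A1: add {J, M} — J (Eve) has J→I; M (Eve) has M→L.
A2: add {G, K} — G (Eve) has G→M; K (Eve) has K→M.
A3: add {H} — H (Eve) has H→K.
A4 = A3; e.g. E (Adam) can still go to N. Fixed point.
From K, successor M is in the attractor (rank 1); the other successors F, N are not.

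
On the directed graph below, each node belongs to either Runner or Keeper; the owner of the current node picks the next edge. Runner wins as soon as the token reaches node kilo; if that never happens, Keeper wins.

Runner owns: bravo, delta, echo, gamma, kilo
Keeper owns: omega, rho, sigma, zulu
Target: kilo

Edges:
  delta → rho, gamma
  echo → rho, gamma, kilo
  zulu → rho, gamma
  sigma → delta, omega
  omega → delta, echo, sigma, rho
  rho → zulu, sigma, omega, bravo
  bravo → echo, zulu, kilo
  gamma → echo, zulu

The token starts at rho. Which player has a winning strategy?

Keeper

A0 = {kilo}
A1: add {bravo, echo} — echo (Runner) has echo→kilo; bravo (Runner) has bravo→kilo.
A2: add {gamma} — gamma (Runner) has gamma→echo.
A3: add {delta} — delta (Runner) has delta→gamma.
A4 = A3; e.g. zulu (Keeper) can still go to rho. Fixed point.
rho never enters the attractor, so Keeper can avoid the target forever.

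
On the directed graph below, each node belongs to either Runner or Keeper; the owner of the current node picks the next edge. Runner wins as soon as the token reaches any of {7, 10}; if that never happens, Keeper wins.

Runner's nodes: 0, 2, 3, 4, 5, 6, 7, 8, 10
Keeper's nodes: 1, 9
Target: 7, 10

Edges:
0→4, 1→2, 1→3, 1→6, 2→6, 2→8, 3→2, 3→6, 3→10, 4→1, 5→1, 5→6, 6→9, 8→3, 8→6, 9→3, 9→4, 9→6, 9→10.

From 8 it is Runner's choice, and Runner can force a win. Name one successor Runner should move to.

A0 = {7, 10}
A1: add {3} — 3 (Runner) has 3→10.
A2: add {8} — 8 (Runner) has 8→3.
A3: add {2} — 2 (Runner) has 2→8.
A4 = A3; e.g. 0 (Runner) has no edge into A3. Fixed point.
From 8, successor 3 is in the attractor (rank 1); the other successor 6 is not.

3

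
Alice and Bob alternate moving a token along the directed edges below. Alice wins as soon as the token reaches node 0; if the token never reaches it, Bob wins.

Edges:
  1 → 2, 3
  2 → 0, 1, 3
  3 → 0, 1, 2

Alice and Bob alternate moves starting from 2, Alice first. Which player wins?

Alice

Track states (vertex, player-to-move).
A0 = {(0,Alice), (0,Bob)}
A1: add {(2,Alice), (3,Alice)}.
(2,Alice) ∈ A1 ⇒ Alice forces the target.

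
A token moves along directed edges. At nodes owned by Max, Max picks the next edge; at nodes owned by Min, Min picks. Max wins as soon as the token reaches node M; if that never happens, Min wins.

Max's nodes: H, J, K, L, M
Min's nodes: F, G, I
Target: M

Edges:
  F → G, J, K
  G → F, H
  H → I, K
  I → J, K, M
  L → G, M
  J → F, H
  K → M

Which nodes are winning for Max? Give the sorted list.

A0 = {M}
A1: add {K, L} — K (Max) has K→M; L (Max) has L→M.
A2: add {H} — H (Max) has H→K.
A3: add {J} — J (Max) has J→H.
A4: add {I} — I (Min): all of {J, K, M} already in.
A5 = A4; e.g. F (Min) can still go to G. Fixed point.
Max's winning region = {H, I, J, K, L, M}.

H, I, J, K, L, M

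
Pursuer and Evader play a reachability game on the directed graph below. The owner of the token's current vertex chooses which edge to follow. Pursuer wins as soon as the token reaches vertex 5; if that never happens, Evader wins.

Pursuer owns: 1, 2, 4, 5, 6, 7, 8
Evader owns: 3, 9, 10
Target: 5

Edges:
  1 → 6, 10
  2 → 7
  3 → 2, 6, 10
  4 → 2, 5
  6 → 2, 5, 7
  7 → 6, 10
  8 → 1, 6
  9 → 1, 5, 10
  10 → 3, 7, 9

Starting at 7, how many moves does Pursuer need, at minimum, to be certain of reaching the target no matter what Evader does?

2

A0 = {5}
A1: add {4, 6} — 4 (Pursuer) has 4→5; 6 (Pursuer) has 6→5.
A2: add {1, 7, 8} — 1 (Pursuer) has 1→6; 7 (Pursuer) has 7→6; 8 (Pursuer) has 8→6.
7 enters the attractor at level 2, so Pursuer can force the target in 2 moves from there.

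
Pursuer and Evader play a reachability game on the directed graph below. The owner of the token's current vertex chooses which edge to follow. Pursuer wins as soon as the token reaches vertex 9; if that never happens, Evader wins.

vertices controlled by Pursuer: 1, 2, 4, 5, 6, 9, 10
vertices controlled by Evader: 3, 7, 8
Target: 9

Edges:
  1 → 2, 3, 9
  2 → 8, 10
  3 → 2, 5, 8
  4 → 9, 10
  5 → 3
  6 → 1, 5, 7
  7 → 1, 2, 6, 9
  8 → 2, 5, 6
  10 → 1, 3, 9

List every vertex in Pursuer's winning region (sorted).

1, 2, 4, 6, 7, 9, 10

A0 = {9}
A1: add {1, 4, 10} — 1 (Pursuer) has 1→9; 4 (Pursuer) has 4→9; 10 (Pursuer) has 10→9.
A2: add {2, 6} — 2 (Pursuer) has 2→10; 6 (Pursuer) has 6→1.
A3: add {7} — 7 (Evader): all of {1, 2, 6, 9} already in.
A4 = A3; e.g. 3 (Evader) can still go to 5. Fixed point.
Pursuer's winning region = {1, 2, 4, 6, 7, 9, 10}.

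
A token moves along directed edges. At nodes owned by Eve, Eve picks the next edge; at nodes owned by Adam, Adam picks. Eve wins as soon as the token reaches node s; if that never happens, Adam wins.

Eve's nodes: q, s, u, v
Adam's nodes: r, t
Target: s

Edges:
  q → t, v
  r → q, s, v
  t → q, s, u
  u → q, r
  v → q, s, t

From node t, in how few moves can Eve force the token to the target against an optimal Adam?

A0 = {s}
A1: add {v} — v (Eve) has v→s.
A2: add {q} — q (Eve) has q→v.
A3: add {r, u} — r (Adam): all of {q, s, v} already in; u (Eve) has u→q.
A4: add {t} — t (Adam): all of {q, s, u} already in.
A4 = all vertices. Fixed point.
t enters the attractor at level 4, so Eve can force the target in 4 moves from there.

4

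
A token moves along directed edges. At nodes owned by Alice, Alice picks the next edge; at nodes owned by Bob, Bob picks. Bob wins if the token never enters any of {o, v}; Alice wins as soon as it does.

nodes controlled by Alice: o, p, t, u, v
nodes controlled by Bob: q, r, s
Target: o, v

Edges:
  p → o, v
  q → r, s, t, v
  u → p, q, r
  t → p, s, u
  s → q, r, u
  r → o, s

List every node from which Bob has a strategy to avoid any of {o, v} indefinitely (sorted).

A0 = {o, v}
A1: add {p} — p (Alice) has p→o.
A2: add {t, u} — t (Alice) has t→p; u (Alice) has u→p.
A3 = A2; e.g. q (Bob) can still go to r. Fixed point.
Alice's attractor = {o, p, t, u, v}; Bob avoids the target exactly from the complement.

q, r, s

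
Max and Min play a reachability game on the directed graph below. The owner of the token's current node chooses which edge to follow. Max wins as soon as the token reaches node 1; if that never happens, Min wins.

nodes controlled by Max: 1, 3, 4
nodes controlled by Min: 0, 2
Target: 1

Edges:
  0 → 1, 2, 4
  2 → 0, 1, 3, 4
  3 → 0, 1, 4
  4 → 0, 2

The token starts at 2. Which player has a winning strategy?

A0 = {1}
A1: add {3} — 3 (Max) has 3→1.
A2 = A1; e.g. 0 (Min) can still go to 2. Fixed point.
2 never enters the attractor, so Min can avoid the target forever.

Min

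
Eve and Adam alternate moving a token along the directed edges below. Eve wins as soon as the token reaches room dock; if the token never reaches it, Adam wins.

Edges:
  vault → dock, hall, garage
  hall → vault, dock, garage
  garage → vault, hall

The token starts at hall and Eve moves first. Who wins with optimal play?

Eve

Track states (vertex, player-to-move).
A0 = {(dock,Eve), (dock,Adam)}
A1: add {(vault,Eve), (hall,Eve)}.
(hall,Eve) ∈ A1 ⇒ Eve forces the target.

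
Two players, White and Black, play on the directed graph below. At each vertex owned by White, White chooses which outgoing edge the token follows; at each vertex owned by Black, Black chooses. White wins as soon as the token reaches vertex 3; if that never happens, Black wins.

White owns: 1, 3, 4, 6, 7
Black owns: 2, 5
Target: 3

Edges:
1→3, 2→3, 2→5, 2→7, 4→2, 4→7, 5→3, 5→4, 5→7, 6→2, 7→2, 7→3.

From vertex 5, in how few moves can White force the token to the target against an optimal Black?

A0 = {3}
A1: add {1, 7} — 1 (White) has 1→3; 7 (White) has 7→3.
A2: add {4} — 4 (White) has 4→7.
A3: add {5} — 5 (Black): all of {3, 4, 7} already in.
5 enters the attractor at level 3, so White can force the target in 3 moves from there.

3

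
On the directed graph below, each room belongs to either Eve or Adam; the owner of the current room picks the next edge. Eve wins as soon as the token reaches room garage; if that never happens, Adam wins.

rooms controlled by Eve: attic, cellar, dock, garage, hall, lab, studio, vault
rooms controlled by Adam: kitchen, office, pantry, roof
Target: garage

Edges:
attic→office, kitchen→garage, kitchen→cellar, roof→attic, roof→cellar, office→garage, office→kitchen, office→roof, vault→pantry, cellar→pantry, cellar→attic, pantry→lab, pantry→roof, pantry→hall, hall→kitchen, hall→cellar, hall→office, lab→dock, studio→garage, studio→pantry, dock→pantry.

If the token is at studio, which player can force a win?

A0 = {garage}
A1: add {studio} — studio (Eve) has studio→garage.
A2 = A1; e.g. vault (Eve) has no edge into A1. Fixed point.
studio ∈ A1, so Eve can force the target.

Eve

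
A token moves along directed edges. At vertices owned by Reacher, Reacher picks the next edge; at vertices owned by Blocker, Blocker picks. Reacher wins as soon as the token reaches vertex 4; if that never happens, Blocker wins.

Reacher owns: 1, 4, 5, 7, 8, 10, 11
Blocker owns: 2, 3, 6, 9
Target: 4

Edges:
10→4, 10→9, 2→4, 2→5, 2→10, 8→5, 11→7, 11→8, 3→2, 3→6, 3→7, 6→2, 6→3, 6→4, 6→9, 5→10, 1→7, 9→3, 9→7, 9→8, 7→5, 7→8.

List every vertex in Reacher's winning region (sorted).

1, 2, 4, 5, 7, 8, 10, 11

A0 = {4}
A1: add {10} — 10 (Reacher) has 10→4.
A2: add {5} — 5 (Reacher) has 5→10.
A3: add {2, 7, 8} — 2 (Blocker): all of {4, 5, 10} already in; 7 (Reacher) has 7→5; 8 (Reacher) has 8→5.
A4: add {1, 11} — 1 (Reacher) has 1→7; 11 (Reacher) has 11→7.
A5 = A4; e.g. 3 (Blocker) can still go to 6. Fixed point.
Reacher's winning region = {1, 2, 4, 5, 7, 8, 10, 11}.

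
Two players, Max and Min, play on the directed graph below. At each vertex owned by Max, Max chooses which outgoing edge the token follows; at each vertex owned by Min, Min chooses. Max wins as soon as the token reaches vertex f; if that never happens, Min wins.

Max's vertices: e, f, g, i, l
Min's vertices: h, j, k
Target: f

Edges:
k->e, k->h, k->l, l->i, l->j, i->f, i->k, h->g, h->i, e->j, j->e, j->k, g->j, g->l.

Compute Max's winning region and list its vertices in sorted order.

A0 = {f}
A1: add {i} — i (Max) has i→f.
A2: add {l} — l (Max) has l→i.
A3: add {g} — g (Max) has g→l.
A4: add {h} — h (Min): all of {g, i} already in.
A5 = A4; e.g. e (Max) has no edge into A4. Fixed point.
Max's winning region = {f, g, h, i, l}.

f, g, h, i, l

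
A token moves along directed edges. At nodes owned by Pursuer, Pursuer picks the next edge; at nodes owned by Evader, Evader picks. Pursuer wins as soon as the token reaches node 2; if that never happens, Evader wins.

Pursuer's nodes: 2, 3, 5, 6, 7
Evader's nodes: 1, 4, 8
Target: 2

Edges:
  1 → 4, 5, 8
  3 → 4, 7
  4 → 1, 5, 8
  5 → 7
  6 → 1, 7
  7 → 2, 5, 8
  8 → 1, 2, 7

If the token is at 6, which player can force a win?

A0 = {2}
A1: add {7} — 7 (Pursuer) has 7→2.
A2: add {3, 5, 6} — 3 (Pursuer) has 3→7; 5 (Pursuer) has 5→7; 6 (Pursuer) has 6→7.
A3 = A2; e.g. 1 (Evader) can still go to 4. Fixed point.
6 ∈ A2, so Pursuer can force the target.

Pursuer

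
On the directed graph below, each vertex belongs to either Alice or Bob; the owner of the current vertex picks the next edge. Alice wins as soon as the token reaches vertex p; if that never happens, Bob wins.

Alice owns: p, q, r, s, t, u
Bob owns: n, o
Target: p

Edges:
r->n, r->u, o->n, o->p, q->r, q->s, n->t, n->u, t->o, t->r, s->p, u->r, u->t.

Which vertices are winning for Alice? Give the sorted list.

p, q, s

A0 = {p}
A1: add {s} — s (Alice) has s→p.
A2: add {q} — q (Alice) has q→s.
A3 = A2; e.g. n (Bob) can still go to t. Fixed point.
Alice's winning region = {p, q, s}.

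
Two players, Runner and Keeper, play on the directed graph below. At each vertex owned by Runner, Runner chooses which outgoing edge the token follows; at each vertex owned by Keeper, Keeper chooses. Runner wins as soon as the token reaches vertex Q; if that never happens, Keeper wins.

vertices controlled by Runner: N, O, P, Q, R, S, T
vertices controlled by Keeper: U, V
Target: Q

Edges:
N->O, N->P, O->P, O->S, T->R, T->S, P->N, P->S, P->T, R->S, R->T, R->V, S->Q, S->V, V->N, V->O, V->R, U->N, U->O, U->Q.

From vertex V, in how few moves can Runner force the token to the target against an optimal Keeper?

4

A0 = {Q}
A1: add {S} — S (Runner) has S→Q.
A2: add {O, P, R, T} — O (Runner) has O→S; P (Runner) has P→S; R (Runner) has R→S; T (Runner) has T→S.
A3: add {N} — N (Runner) has N→O.
A4: add {U, V} — U (Keeper): all of {N, O, Q} already in; V (Keeper): all of {N, O, R} already in.
A4 = all vertices. Fixed point.
V enters the attractor at level 4, so Runner can force the target in 4 moves from there.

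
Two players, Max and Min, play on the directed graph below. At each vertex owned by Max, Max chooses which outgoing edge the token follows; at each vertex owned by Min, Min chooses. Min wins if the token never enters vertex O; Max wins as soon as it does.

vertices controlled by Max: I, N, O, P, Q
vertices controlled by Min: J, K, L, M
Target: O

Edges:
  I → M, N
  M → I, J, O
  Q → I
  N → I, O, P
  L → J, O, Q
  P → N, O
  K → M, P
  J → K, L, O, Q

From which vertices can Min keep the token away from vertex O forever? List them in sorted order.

J, K, L, M

A0 = {O}
A1: add {N, P} — N (Max) has N→O; P (Max) has P→O.
A2: add {I} — I (Max) has I→N.
A3: add {Q} — Q (Max) has Q→I.
A4 = A3; e.g. J (Min) can still go to K. Fixed point.
Max's attractor = {I, N, O, P, Q}; Min avoids the target exactly from the complement.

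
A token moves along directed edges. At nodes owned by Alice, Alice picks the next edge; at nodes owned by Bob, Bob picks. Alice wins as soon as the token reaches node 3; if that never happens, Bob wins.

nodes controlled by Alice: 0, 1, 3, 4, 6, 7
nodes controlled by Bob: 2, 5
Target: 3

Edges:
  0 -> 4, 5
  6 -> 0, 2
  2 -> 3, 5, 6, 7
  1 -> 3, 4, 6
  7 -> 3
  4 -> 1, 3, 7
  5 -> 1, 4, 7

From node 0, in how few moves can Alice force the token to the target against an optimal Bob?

2

A0 = {3}
A1: add {1, 4, 7} — 1 (Alice) has 1→3; 4 (Alice) has 4→3; 7 (Alice) has 7→3.
A2: add {0, 5} — 0 (Alice) has 0→4; 5 (Bob): all of {1, 4, 7} already in.
0 enters the attractor at level 2, so Alice can force the target in 2 moves from there.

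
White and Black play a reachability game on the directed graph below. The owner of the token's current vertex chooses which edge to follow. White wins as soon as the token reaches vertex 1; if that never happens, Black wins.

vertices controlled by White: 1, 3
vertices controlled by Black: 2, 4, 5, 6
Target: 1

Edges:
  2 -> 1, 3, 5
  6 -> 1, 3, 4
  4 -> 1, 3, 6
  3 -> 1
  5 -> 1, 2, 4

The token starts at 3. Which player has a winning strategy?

A0 = {1}
A1: add {3} — 3 (White) has 3→1.
A2 = A1; e.g. 2 (Black) can still go to 5. Fixed point.
3 ∈ A1, so White can force the target.

White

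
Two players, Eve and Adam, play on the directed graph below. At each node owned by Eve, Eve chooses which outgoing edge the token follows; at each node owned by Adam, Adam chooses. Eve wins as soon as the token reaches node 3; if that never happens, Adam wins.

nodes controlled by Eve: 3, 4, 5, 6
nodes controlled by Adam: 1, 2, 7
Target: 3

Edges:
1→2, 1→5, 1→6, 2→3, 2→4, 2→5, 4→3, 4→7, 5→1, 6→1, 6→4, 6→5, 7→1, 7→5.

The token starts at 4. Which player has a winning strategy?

A0 = {3}
A1: add {4} — 4 (Eve) has 4→3.
4 ∈ A1, so Eve can force the target.

Eve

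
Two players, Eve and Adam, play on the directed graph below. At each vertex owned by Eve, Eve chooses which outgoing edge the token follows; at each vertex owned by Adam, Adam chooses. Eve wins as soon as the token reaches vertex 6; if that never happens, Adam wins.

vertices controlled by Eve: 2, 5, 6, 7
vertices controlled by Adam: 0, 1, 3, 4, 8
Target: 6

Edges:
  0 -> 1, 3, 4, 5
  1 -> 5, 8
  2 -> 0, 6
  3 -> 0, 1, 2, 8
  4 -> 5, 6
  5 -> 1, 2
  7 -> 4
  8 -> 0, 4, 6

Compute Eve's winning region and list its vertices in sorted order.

2, 4, 5, 6, 7

A0 = {6}
A1: add {2} — 2 (Eve) has 2→6.
A2: add {5} — 5 (Eve) has 5→2.
A3: add {4} — 4 (Adam): all of {5, 6} already in.
A4: add {7} — 7 (Eve) has 7→4.
A5 = A4; e.g. 0 (Adam) can still go to 1. Fixed point.
Eve's winning region = {2, 4, 5, 6, 7}.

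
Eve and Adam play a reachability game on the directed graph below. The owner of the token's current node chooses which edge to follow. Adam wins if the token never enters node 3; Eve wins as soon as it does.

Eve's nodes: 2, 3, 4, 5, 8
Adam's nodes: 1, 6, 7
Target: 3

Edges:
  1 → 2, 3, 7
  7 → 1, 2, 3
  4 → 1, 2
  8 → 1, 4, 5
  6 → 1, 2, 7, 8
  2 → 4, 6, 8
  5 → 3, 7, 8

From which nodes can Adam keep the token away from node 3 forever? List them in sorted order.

A0 = {3}
A1: add {5} — 5 (Eve) has 5→3.
A2: add {8} — 8 (Eve) has 8→5.
A3: add {2} — 2 (Eve) has 2→8.
A4: add {4} — 4 (Eve) has 4→2.
A5 = A4; e.g. 1 (Adam) can still go to 7. Fixed point.
Eve's attractor = {2, 3, 4, 5, 8}; Adam avoids the target exactly from the complement.

1, 6, 7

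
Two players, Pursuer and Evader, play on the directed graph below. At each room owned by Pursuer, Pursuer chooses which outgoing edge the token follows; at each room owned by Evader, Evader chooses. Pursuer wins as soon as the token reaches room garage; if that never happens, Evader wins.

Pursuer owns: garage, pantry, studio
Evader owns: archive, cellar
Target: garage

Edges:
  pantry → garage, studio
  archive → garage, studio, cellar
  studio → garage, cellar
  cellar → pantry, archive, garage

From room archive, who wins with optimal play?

Evader

A0 = {garage}
A1: add {pantry, studio} — pantry (Pursuer) has pantry→garage; studio (Pursuer) has studio→garage.
A2 = A1; e.g. archive (Evader) can still go to cellar. Fixed point.
archive never enters the attractor, so Evader can avoid the target forever.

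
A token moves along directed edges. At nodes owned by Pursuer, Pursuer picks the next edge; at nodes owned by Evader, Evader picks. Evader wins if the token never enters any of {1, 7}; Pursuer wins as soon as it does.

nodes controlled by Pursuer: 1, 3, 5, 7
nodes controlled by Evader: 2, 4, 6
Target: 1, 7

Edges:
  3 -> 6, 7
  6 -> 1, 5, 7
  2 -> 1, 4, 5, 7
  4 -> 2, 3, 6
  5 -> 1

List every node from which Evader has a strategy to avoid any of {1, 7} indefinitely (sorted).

A0 = {1, 7}
A1: add {3, 5} — 3 (Pursuer) has 3→7; 5 (Pursuer) has 5→1.
A2: add {6} — 6 (Evader): all of {1, 5, 7} already in.
A3 = A2; e.g. 2 (Evader) can still go to 4. Fixed point.
Pursuer's attractor = {1, 3, 5, 6, 7}; Evader avoids the target exactly from the complement.

2, 4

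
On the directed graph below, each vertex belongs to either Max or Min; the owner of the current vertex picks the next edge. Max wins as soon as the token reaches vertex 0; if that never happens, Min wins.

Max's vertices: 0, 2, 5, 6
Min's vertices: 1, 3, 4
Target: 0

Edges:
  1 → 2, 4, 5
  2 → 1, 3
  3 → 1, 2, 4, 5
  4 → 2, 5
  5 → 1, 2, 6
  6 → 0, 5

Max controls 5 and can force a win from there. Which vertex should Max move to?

A0 = {0}
A1: add {6} — 6 (Max) has 6→0.
A2: add {5} — 5 (Max) has 5→6.
A3 = A2; e.g. 1 (Min) can still go to 2. Fixed point.
From 5, successor 6 is in the attractor (rank 1); the other successors 1, 2 are not.

6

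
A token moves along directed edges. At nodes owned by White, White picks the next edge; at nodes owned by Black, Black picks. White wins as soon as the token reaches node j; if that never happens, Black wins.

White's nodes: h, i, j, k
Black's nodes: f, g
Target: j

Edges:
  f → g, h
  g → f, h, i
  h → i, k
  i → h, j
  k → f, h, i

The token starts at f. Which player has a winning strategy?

A0 = {j}
A1: add {i} — i (White) has i→j.
A2: add {h, k} — h (White) has h→i; k (White) has k→i.
A3 = A2; e.g. f (Black) can still go to g. Fixed point.
f never enters the attractor, so Black can avoid the target forever.

Black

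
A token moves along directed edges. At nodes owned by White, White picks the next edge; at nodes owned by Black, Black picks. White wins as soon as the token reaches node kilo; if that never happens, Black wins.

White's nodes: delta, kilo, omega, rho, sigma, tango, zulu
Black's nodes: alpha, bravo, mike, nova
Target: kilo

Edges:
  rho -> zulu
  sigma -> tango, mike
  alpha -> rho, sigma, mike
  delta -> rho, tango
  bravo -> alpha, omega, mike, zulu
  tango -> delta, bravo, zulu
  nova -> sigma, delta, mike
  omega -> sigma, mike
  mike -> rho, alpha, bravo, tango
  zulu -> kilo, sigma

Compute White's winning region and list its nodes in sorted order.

delta, kilo, omega, rho, sigma, tango, zulu

A0 = {kilo}
A1: add {zulu} — zulu (White) has zulu→kilo.
A2: add {rho, tango} — rho (White) has rho→zulu; tango (White) has tango→zulu.
A3: add {delta, sigma} — sigma (White) has sigma→tango; delta (White) has delta→rho.
A4: add {omega} — omega (White) has omega→sigma.
A5 = A4; e.g. alpha (Black) can still go to mike. Fixed point.
White's winning region = {delta, kilo, omega, rho, sigma, tango, zulu}.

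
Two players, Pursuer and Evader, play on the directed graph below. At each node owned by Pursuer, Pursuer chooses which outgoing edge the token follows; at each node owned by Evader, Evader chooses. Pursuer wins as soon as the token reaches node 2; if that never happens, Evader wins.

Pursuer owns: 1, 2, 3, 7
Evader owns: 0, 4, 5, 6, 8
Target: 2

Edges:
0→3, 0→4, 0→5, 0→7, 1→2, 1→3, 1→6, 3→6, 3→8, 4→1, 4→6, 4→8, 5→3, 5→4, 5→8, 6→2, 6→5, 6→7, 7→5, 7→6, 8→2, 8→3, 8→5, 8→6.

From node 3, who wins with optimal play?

A0 = {2}
A1: add {1} — 1 (Pursuer) has 1→2.
A2 = A1; e.g. 0 (Evader) can still go to 3. Fixed point.
3 never enters the attractor, so Evader can avoid the target forever.

Evader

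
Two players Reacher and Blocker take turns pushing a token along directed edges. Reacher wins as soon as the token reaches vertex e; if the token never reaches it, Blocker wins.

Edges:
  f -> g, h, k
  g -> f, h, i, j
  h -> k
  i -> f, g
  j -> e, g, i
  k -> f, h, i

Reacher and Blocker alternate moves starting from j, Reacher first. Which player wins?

Reacher

Track states (vertex, player-to-move).
A0 = {(e,Reacher), (e,Blocker)}
A1: add {(j,Reacher)}.
(j,Reacher) ∈ A1 ⇒ Reacher forces the target.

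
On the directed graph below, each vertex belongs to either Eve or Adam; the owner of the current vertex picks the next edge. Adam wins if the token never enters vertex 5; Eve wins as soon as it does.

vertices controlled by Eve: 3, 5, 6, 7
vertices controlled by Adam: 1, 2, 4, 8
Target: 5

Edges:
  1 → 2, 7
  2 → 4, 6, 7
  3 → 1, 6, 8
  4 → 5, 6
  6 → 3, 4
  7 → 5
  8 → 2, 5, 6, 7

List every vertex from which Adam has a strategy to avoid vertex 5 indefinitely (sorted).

1, 2, 3, 4, 6, 8

A0 = {5}
A1: add {7} — 7 (Eve) has 7→5.
A2 = A1; e.g. 1 (Adam) can still go to 2. Fixed point.
Eve's attractor = {5, 7}; Adam avoids the target exactly from the complement.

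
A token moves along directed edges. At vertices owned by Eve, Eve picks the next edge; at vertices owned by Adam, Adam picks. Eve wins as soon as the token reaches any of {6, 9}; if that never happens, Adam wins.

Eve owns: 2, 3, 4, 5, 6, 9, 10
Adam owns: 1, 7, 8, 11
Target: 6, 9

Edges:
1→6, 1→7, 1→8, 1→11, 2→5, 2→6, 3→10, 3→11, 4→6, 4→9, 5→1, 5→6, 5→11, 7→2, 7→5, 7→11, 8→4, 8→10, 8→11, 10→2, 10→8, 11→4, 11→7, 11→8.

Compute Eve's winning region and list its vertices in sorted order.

A0 = {6, 9}
A1: add {2, 4, 5} — 2 (Eve) has 2→6; 4 (Eve) has 4→6; 5 (Eve) has 5→6.
A2: add {10} — 10 (Eve) has 10→2.
A3: add {3} — 3 (Eve) has 3→10.
A4 = A3; e.g. 1 (Adam) can still go to 7. Fixed point.
Eve's winning region = {2, 3, 4, 5, 6, 9, 10}.

2, 3, 4, 5, 6, 9, 10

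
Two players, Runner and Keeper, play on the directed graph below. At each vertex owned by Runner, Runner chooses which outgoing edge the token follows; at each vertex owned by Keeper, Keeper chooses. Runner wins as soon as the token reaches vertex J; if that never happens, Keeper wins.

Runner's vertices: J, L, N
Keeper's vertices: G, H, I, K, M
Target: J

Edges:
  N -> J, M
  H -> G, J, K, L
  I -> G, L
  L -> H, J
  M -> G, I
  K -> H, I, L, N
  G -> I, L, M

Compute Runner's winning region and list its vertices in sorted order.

A0 = {J}
A1: add {L, N} — L (Runner) has L→J; N (Runner) has N→J.
A2 = A1; e.g. G (Keeper) can still go to I. Fixed point.
Runner's winning region = {J, L, N}.

J, L, N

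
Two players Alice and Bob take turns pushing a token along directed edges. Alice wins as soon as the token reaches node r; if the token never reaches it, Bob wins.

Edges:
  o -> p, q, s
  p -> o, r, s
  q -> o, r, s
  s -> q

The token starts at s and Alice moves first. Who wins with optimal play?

Bob

Track states (vertex, player-to-move).
A0 = {(r,Alice), (r,Bob)}
A1: add {(p,Alice), (q,Alice)}.
A2: add {(s,Bob)}.
A3: add {(o,Alice)}.
A4 = A3; e.g. (o,Bob) stays out. (s,Alice) never enters ⇒ Bob avoids the target.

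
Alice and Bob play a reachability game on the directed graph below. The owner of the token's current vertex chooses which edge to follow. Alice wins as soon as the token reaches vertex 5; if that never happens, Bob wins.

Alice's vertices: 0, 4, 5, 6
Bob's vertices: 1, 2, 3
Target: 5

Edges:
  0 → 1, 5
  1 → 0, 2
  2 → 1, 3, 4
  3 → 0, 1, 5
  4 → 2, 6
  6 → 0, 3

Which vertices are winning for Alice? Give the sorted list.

A0 = {5}
A1: add {0} — 0 (Alice) has 0→5.
A2: add {6} — 6 (Alice) has 6→0.
A3: add {4} — 4 (Alice) has 4→6.
A4 = A3; e.g. 1 (Bob) can still go to 2. Fixed point.
Alice's winning region = {0, 4, 5, 6}.

0, 4, 5, 6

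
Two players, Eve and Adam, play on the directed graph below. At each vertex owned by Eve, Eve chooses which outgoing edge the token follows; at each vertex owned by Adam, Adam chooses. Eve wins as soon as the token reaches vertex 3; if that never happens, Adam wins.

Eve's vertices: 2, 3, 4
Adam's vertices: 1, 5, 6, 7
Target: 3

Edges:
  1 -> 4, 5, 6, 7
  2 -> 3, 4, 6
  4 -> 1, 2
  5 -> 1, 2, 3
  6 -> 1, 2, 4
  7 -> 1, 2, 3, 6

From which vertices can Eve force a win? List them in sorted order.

A0 = {3}
A1: add {2} — 2 (Eve) has 2→3.
A2: add {4} — 4 (Eve) has 4→2.
A3 = A2; e.g. 1 (Adam) can still go to 5. Fixed point.
Eve's winning region = {2, 3, 4}.

2, 3, 4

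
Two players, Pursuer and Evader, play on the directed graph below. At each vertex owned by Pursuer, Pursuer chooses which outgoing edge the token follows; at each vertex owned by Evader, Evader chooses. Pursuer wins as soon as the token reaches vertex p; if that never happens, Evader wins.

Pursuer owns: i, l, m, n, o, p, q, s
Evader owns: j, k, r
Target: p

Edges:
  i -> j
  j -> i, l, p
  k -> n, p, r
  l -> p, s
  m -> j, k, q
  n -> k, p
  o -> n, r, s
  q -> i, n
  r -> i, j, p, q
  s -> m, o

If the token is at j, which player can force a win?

Evader

A0 = {p}
A1: add {l, n} — l (Pursuer) has l→p; n (Pursuer) has n→p.
A2: add {o, q} — o (Pursuer) has o→n; q (Pursuer) has q→n.
A3: add {m, s} — m (Pursuer) has m→q; s (Pursuer) has s→o.
A4 = A3; e.g. i (Pursuer) has no edge into A3. Fixed point.
j never enters the attractor, so Evader can avoid the target forever.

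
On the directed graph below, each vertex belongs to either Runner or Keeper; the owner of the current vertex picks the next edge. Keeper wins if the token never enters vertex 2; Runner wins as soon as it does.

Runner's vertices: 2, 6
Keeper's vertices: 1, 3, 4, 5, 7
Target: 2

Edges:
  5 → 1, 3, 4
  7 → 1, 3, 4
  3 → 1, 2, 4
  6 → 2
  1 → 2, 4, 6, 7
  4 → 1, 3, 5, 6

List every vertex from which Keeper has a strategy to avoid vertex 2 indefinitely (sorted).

1, 3, 4, 5, 7

A0 = {2}
A1: add {6} — 6 (Runner) has 6→2.
A2 = A1; e.g. 1 (Keeper) can still go to 4. Fixed point.
Runner's attractor = {2, 6}; Keeper avoids the target exactly from the complement.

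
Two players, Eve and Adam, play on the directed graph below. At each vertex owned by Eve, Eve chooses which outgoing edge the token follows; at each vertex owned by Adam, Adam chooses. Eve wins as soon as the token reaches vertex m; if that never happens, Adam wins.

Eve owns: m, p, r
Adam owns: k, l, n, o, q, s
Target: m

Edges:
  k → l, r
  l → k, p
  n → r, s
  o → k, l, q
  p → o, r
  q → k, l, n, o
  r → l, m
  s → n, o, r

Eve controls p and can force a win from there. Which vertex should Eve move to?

A0 = {m}
A1: add {r} — r (Eve) has r→m.
A2: add {p} — p (Eve) has p→r.
A3 = A2; e.g. k (Adam) can still go to l. Fixed point.
From p, successor r is in the attractor (rank 1); the other successor o is not.

r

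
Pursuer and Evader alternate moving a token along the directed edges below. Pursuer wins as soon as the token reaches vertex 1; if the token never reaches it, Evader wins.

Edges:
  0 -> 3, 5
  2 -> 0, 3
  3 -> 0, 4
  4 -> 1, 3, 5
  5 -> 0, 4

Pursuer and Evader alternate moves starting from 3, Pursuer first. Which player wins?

Track states (vertex, player-to-move).
A0 = {(1,Pursuer), (1,Evader)}
A1: add {(4,Pursuer)}.
A2 = A1; e.g. (0,Pursuer) stays out. (3,Pursuer) never enters ⇒ Evader avoids the target.

Evader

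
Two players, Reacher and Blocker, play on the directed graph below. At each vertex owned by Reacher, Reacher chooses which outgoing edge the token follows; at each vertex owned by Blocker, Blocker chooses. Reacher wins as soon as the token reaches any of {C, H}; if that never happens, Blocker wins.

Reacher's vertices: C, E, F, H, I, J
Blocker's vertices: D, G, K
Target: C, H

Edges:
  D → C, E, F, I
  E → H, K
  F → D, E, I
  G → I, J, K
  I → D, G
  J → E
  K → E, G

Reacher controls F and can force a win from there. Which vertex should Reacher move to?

E

A0 = {C, H}
A1: add {E} — E (Reacher) has E→H.
A2: add {F, J} — F (Reacher) has F→E; J (Reacher) has J→E.
A3 = A2; e.g. D (Blocker) can still go to I. Fixed point.
From F, successor E is in the attractor (rank 1); the other successors D, I are not.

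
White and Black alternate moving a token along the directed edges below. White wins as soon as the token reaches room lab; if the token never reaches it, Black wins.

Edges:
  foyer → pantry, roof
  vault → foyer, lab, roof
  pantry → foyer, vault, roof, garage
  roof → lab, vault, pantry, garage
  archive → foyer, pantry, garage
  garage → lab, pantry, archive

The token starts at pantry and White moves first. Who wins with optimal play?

Track states (vertex, player-to-move).
A0 = {(lab,White), (lab,Black)}
A1: add {(vault,White), (roof,White), (garage,White)}.
A2 = A1; e.g. (foyer,White) stays out. (pantry,White) never enters ⇒ Black avoids the target.

Black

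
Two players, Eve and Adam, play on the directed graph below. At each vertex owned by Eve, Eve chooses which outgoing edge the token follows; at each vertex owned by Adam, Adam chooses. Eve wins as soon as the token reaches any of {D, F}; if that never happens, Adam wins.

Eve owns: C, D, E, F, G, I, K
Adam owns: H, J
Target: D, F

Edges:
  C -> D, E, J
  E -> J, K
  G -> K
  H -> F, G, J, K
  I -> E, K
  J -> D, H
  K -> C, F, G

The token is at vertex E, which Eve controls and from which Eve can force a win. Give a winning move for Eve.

K

A0 = {D, F}
A1: add {C, K} — C (Eve) has C→D; K (Eve) has K→F.
A2: add {E, G, I} — E (Eve) has E→K; G (Eve) has G→K; I (Eve) has I→K.
A3 = A2; e.g. H (Adam) can still go to J. Fixed point.
From E, successor K is in the attractor (rank 1); the other successor J is not.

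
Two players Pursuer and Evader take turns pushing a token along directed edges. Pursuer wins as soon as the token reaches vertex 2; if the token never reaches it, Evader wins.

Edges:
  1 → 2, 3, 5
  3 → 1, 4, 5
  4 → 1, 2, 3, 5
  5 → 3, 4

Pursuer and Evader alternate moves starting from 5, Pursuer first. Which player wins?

Evader

Track states (vertex, player-to-move).
A0 = {(2,Pursuer), (2,Evader)}
A1: add {(1,Pursuer), (4,Pursuer)}.
A2 = A1; e.g. (1,Evader) stays out. (5,Pursuer) never enters ⇒ Evader avoids the target.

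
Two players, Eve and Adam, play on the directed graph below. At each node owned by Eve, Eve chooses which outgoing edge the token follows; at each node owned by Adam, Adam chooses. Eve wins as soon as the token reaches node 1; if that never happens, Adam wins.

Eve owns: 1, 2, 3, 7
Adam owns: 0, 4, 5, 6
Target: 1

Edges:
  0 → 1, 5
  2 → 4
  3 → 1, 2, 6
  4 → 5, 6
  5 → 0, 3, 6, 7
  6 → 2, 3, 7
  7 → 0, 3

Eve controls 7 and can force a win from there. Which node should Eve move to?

3

A0 = {1}
A1: add {3} — 3 (Eve) has 3→1.
A2: add {7} — 7 (Eve) has 7→3.
A3 = A2; e.g. 0 (Adam) can still go to 5. Fixed point.
From 7, successor 3 is in the attractor (rank 1); the other successor 0 is not.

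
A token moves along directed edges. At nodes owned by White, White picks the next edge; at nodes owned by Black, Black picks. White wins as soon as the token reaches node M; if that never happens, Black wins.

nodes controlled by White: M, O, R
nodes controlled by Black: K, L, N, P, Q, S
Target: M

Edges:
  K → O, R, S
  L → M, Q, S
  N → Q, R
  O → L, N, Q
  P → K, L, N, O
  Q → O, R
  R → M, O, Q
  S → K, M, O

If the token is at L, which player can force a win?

A0 = {M}
A1: add {R} — R (White) has R→M.
A2 = A1; e.g. K (Black) can still go to O. Fixed point.
L never enters the attractor, so Black can avoid the target forever.

Black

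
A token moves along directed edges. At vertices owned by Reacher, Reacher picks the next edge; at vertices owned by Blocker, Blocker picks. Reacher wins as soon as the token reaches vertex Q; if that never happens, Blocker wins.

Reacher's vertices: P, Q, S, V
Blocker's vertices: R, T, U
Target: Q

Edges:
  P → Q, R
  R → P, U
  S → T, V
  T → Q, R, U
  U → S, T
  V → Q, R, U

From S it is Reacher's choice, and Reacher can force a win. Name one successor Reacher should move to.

A0 = {Q}
A1: add {P, V} — P (Reacher) has P→Q; V (Reacher) has V→Q.
A2: add {S} — S (Reacher) has S→V.
A3 = A2; e.g. R (Blocker) can still go to U. Fixed point.
From S, successor V is in the attractor (rank 1); the other successor T is not.

V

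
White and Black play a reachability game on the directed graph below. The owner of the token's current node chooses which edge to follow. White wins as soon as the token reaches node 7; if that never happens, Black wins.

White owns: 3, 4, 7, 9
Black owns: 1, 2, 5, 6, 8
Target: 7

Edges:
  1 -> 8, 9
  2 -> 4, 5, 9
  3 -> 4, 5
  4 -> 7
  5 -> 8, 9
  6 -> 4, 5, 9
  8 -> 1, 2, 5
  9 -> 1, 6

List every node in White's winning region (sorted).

A0 = {7}
A1: add {4} — 4 (White) has 4→7.
A2: add {3} — 3 (White) has 3→4.
A3 = A2; e.g. 1 (Black) can still go to 8. Fixed point.
White's winning region = {3, 4, 7}.

3, 4, 7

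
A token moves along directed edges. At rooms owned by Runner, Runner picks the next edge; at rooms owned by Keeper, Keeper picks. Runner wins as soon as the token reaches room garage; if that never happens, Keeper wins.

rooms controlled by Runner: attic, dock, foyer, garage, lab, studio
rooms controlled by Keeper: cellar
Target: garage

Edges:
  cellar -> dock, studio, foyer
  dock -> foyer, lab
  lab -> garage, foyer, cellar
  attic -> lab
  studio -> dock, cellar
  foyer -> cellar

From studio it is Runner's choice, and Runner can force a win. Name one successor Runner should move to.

dock

A0 = {garage}
A1: add {lab} — lab (Runner) has lab→garage.
A2: add {attic, dock} — dock (Runner) has dock→lab; attic (Runner) has attic→lab.
A3: add {studio} — studio (Runner) has studio→dock.
A4 = A3; e.g. foyer (Runner) has no edge into A3. Fixed point.
From studio, successor dock is in the attractor (rank 2); the other successor cellar is not.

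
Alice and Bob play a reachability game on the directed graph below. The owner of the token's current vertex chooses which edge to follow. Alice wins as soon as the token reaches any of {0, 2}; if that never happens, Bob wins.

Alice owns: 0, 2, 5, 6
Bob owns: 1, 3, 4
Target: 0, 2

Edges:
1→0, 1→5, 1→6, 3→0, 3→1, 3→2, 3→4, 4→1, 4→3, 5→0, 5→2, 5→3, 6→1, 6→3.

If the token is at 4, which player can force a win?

A0 = {0, 2}
A1: add {5} — 5 (Alice) has 5→0.
A2 = A1; e.g. 1 (Bob) can still go to 6. Fixed point.
4 never enters the attractor, so Bob can avoid the target forever.

Bob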